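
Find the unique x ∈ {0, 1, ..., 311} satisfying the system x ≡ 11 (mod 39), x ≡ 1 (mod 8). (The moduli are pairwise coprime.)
x ≡ 89 (mod 312); the representative in [0, 312) is 89

The moduli 39, 8 are pairwise coprime, so by the CRT there is a unique solution mod 39·8 = 312.
Solve by successive substitution. Start with x ≡ 11 (mod 39).
  Combine with x ≡ 1 (mod 8): write x = 11 + 39·t and require 11 + 39·t ≡ 1 (mod 8), i.e. 39·t ≡ 1 − 11 ≡ 6 (mod 8). Since 39^(−1) ≡ 7 (mod 8) (39 ≡ 7 (mod 8)), t ≡ 7·6 ≡ 2 (mod 8). So x ≡ 11 + 39·2 = 89 (mod 312).
Unique solution in [0, 312): x = 89.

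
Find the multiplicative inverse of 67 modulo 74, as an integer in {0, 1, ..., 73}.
67^(−1) ≡ 21 (mod 74)

Apply the extended Euclidean algorithm to (74, 67), tracking rows (r, s, t) with s·74 + t·67 = r. Each division r_prev = q·r_cur + r_new produces the new row as (previous row) − q·(current row):
  row A: (74, 1, 0)   [1·74 + 0·67 = 74]
  row B: (67, 0, 1)   [0·74 + 1·67 = 67]
  74 = 1·67 + 7   → row C = row A − 1·row B = (7, 1, −1)   [check: 1·74 − 1·67 = 7]
  67 = 9·7 + 4   → row D = row B − 9·row C = (4, −9, 10)   [check: −9·74 + 10·67 = 4]
  7 = 1·4 + 3   → row E = row C − 1·row D = (3, 10, −11)   [check: 10·74 − 11·67 = 3]
  4 = 1·3 + 1   → row F = row D − 1·row E = (1, −19, 21)   [check: −19·74 + 21·67 = 1]
  3 = 3·1 + 0   → remainder 0, stop. gcd = 1 (last nonzero row F).
The gcd is 1, so 67 is invertible mod 74. The last nonzero row gives −19·74 + 21·67 = 1, so t = 21. So 67^(−1) ≡ 21 (mod 74). Verify: 67 · 21 = 1407 ≡ 1 (mod 74). ✓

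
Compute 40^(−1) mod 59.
Apply the extended Euclidean algorithm to (59, 40), tracking rows (r, s, t) with s·59 + t·40 = r. Each division r_prev = q·r_cur + r_new produces the new row as (previous row) − q·(current row):
  row A: (59, 1, 0)   [1·59 + 0·40 = 59]
  row B: (40, 0, 1)   [0·59 + 1·40 = 40]
  59 = 1·40 + 19   → row C = row A − 1·row B = (19, 1, −1)   [check: 1·59 − 1·40 = 19]
  40 = 2·19 + 2   → row D = row B − 2·row C = (2, −2, 3)   [check: −2·59 + 3·40 = 2]
  19 = 9·2 + 1   → row E = row C − 9·row D = (1, 19, −28)   [check: 19·59 − 28·40 = 1]
  2 = 2·1 + 0   → remainder 0, stop. gcd = 1 (last nonzero row E).
The gcd is 1, so 40 is invertible mod 59. The last nonzero row gives 19·59 − 28·40 = 1, so t = −28. So 40^(−1) ≡ −28 ≡ 31 (mod 59). Verify: 40 · 31 = 1240 ≡ 1 (mod 59). ✓

Final answer: 40^(−1) ≡ 31 (mod 59)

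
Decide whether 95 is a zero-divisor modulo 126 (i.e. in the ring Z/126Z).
NO

gcd(95, 126) = 1, so 95 is a unit in Z/126Z (it has a multiplicative inverse). A unit cannot be a zero-divisor: if 95·b ≡ 0 then multiplying both sides by 95^(−1) gives b ≡ 0. So 95 is not a zero-divisor.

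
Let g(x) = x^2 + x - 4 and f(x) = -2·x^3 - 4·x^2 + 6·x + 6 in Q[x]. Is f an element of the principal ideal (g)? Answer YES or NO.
In Q[x] the ideal (g) consists of all multiples of g, so f ∈ (g) iff g | f, i.e. iff the remainder of f on division by g is 0. Divide f by g (g is monic, so eliminate the leading term of the running remainder at each step):
  leading term -2·x^3: subtract (-2·x)·g(x) = -2·x^3 - 2·x^2 + 8·x, leaving -2·x^2 - 2·x + 6
  leading term -2·x^2: subtract (-2)·g(x) = -2·x^2 - 2·x + 8, leaving -2
The remainder r(x) = -2 ≠ 0 (and deg r < deg g), so g ∤ f, i.e. f ∉ (g).

Final answer: NO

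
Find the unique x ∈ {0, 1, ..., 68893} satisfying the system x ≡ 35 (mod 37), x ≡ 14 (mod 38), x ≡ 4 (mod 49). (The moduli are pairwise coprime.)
The moduli 37, 38, 49 are pairwise coprime, so by the CRT there is a unique solution mod 37·38·49 = 68894.
Solve by successive substitution. Start with x ≡ 35 (mod 37).
  Combine with x ≡ 14 (mod 38): write x = 35 + 37·t and require 35 + 37·t ≡ 14 (mod 38), i.e. 37·t ≡ 14 − 35 ≡ 17 (mod 38). Since 37^(−1) ≡ 37 (mod 38), t ≡ 37·17 ≡ 21 (mod 38). So x ≡ 35 + 37·21 = 812 (mod 1406).
  Combine with x ≡ 4 (mod 49): write x = 812 + 1406·t and require 812 + 1406·t ≡ 4 (mod 49), i.e. 1406·t ≡ 4 − 812 ≡ 25 (mod 49). Since 1406^(−1) ≡ 13 (mod 49) (1406 ≡ 34 (mod 49)), t ≡ 13·25 ≡ 31 (mod 49). So x ≡ 812 + 1406·31 = 44398 (mod 68894).
Unique solution in [0, 68894): x = 44398.

Final answer: x ≡ 44398 (mod 68894); the representative in [0, 68894) is 44398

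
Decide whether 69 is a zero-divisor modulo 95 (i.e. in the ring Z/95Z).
NO

gcd(69, 95) = 1, so 69 is a unit in Z/95Z (it has a multiplicative inverse). A unit cannot be a zero-divisor: if 69·b ≡ 0 then multiplying both sides by 69^(−1) gives b ≡ 0. So 69 is not a zero-divisor.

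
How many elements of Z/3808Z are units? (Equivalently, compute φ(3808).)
An element a ∈ Z/3808Z is a unit iff gcd(a, 3808) = 1, so the number of units is φ(3808). φ is multiplicative, with φ(p^e) = p^e − p^(e−1). Factorise 3808 = 2^5 · 7 · 17. Then
  φ(3808) = (2^5 − 2^4) · (7 − 1) · (17 − 1) = 16 · 6 · 16 = 1536.

Final answer: Z/3808Z has φ(3808) = 1536 units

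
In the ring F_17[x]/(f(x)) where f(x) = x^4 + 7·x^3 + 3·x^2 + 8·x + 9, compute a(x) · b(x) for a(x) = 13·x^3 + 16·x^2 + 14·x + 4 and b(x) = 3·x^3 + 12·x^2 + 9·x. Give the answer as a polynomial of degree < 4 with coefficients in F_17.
Multiply as integer polynomials: a · b = 39·x^6 + 204·x^5 + 351·x^4 + 324·x^3 + 174·x^2 + 36·x. Reducing coefficients mod 17: a · b ≡ 5·x^6 + 11·x^4 + x^3 + 4·x^2 + 2·x. Now divide by f(x) = x^4 + 7·x^3 + 3·x^2 + 8·x + 9 in F_17[x], eliminating the leading term at each step:
  leading term 5·x^6: subtract (5·x^2)·f(x) = 5·x^6 + x^5 + 15·x^4 + 6·x^3 + 11·x^2, leaving 16·x^5 + 13·x^4 + 12·x^3 + 10·x^2 + 2·x (coefficients mod 17)
  leading term 16·x^5: subtract (16·x)·f(x) = 16·x^5 + 10·x^4 + 14·x^3 + 9·x^2 + 8·x, leaving 3·x^4 + 15·x^3 + x^2 + 11·x (coefficients mod 17)
  leading term 3·x^4: subtract (3)·f(x) = 3·x^4 + 4·x^3 + 9·x^2 + 7·x + 10, leaving 11·x^3 + 9·x^2 + 4·x + 7 (coefficients mod 17)
The degree is now < 4, so this is the remainder. Hence a · b ≡ 11·x^3 + 9·x^2 + 4·x + 7 in F_17[x]/(f).

Final answer: a · b ≡ 11·x^3 + 9·x^2 + 4·x + 7 (mod f(x))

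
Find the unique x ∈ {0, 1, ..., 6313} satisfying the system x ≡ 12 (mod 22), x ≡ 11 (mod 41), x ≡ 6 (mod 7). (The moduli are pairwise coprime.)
The moduli 22, 41, 7 are pairwise coprime, so by the CRT there is a unique solution mod 22·41·7 = 6314.
Solve by successive substitution. Start with x ≡ 12 (mod 22).
  Combine with x ≡ 11 (mod 41): write x = 12 + 22·t and require 12 + 22·t ≡ 11 (mod 41), i.e. 22·t ≡ 11 − 12 ≡ 40 (mod 41). Since 22^(−1) ≡ 28 (mod 41), t ≡ 28·40 ≡ 13 (mod 41). So x ≡ 12 + 22·13 = 298 (mod 902).
  Combine with x ≡ 6 (mod 7): write x = 298 + 902·t and require 298 + 902·t ≡ 6 (mod 7), i.e. 902·t ≡ 6 − 298 ≡ 2 (mod 7). Since 902^(−1) ≡ 6 (mod 7) (902 ≡ 6 (mod 7)), t ≡ 6·2 ≡ 5 (mod 7). So x ≡ 298 + 902·5 = 4808 (mod 6314).
Unique solution in [0, 6314): x = 4808.

Final answer: x ≡ 4808 (mod 6314); the representative in [0, 6314) is 4808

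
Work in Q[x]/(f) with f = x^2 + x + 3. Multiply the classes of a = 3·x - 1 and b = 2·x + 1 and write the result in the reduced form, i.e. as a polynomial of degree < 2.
a · b ≡ -5·x - 19 (mod f(x))

First multiply in Q[x] without reducing: a · b = 6·x^2 + x - 1. Now divide by f(x) = x^2 + x + 3, eliminating the leading term at each step:
  leading term 6·x^2: subtract (6)·f(x) = 6·x^2 + 6·x + 18, leaving -5·x - 19
The degree is now < 2, so this is the remainder. Hence a · b ≡ -5·x - 19 in Q[x]/(f).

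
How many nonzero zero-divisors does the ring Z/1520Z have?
Z/1520Z has 943 nonzero zero-divisors

In Z/1520Z each nonzero element is either a unit (gcd with 1520 is 1) or a zero-divisor (gcd > 1). The number of units is φ(1520): factorise 1520 = 2^4 · 5 · 19, so φ(1520) = (2^4 − 2^3) · (5 − 1) · (19 − 1) = 8 · 4 · 18 = 576. The nonzero elements number 1520 − 1 = 1519. Hence the nonzero zero-divisors number 1519 − 576 = 943.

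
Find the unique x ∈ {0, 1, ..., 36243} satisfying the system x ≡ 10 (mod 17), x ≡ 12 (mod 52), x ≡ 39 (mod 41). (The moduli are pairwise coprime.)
x ≡ 31732 (mod 36244); the representative in [0, 36244) is 31732

The moduli 17, 52, 41 are pairwise coprime, so by the CRT there is a unique solution mod 17·52·41 = 36244.
Solve by successive substitution. Start with x ≡ 10 (mod 17).
  Combine with x ≡ 12 (mod 52): write x = 10 + 17·t and require 10 + 17·t ≡ 12 (mod 52), i.e. 17·t ≡ 12 − 10 ≡ 2 (mod 52). Since 17^(−1) ≡ 49 (mod 52), t ≡ 49·2 ≡ 46 (mod 52). So x ≡ 10 + 17·46 = 792 (mod 884).
  Combine with x ≡ 39 (mod 41): write x = 792 + 884·t and require 792 + 884·t ≡ 39 (mod 41), i.e. 884·t ≡ 39 − 792 ≡ 26 (mod 41). Since 884^(−1) ≡ 25 (mod 41) (884 ≡ 23 (mod 41)), t ≡ 25·26 ≡ 35 (mod 41). So x ≡ 792 + 884·35 = 31732 (mod 36244).
Unique solution in [0, 36244): x = 31732.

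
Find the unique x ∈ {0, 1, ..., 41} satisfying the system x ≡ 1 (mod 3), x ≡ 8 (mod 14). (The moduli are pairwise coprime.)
The moduli 3, 14 are pairwise coprime, so by the CRT there is a unique solution mod 3·14 = 42.
Solve by successive substitution. Start with x ≡ 1 (mod 3).
  Combine with x ≡ 8 (mod 14): write x = 1 + 3·t and require 1 + 3·t ≡ 8 (mod 14), i.e. 3·t ≡ 8 − 1 ≡ 7 (mod 14). Since 3^(−1) ≡ 5 (mod 14), t ≡ 5·7 ≡ 7 (mod 14). So x ≡ 1 + 3·7 = 22 (mod 42).
Unique solution in [0, 42): x = 22.

Final answer: x ≡ 22 (mod 42); the representative in [0, 42) is 22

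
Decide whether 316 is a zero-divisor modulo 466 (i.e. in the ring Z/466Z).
YES

gcd(316, 466) = 2 > 1, so 316 is not a unit in Z/466Z. In Z/nZ every nonzero non-unit is a zero-divisor: explicitly, take b = 466/gcd = 233 ≠ 0 (mod 466); then 316·233 = 73628 = 158·466, i.e. 316·233 ≡ 0 (mod 466). So 316 is a zero-divisor.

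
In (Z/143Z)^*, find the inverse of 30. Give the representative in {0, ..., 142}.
Apply the extended Euclidean algorithm to (143, 30), tracking rows (r, s, t) with s·143 + t·30 = r. Each division r_prev = q·r_cur + r_new produces the new row as (previous row) − q·(current row):
  row A: (143, 1, 0)   [1·143 + 0·30 = 143]
  row B: (30, 0, 1)   [0·143 + 1·30 = 30]
  143 = 4·30 + 23   → row C = row A − 4·row B = (23, 1, −4)   [check: 1·143 − 4·30 = 23]
  30 = 1·23 + 7   → row D = row B − 1·row C = (7, −1, 5)   [check: −1·143 + 5·30 = 7]
  23 = 3·7 + 2   → row E = row C − 3·row D = (2, 4, −19)   [check: 4·143 − 19·30 = 2]
  7 = 3·2 + 1   → row F = row D − 3·row E = (1, −13, 62)   [check: −13·143 + 62·30 = 1]
  2 = 2·1 + 0   → remainder 0, stop. gcd = 1 (last nonzero row F).
The gcd is 1, so 30 is invertible mod 143. The last nonzero row gives −13·143 + 62·30 = 1, so t = 62. So 30^(−1) ≡ 62 (mod 143). Verify: 30 · 62 = 1860 ≡ 1 (mod 143). ✓

Final answer: 30^(−1) ≡ 62 (mod 143)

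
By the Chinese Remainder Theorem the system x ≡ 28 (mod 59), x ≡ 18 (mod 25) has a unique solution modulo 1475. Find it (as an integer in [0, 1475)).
x ≡ 618 (mod 1475); the representative in [0, 1475) is 618

The moduli 59, 25 are pairwise coprime, so by the CRT there is a unique solution mod 59·25 = 1475.
Solve by successive substitution. Start with x ≡ 28 (mod 59).
  Combine with x ≡ 18 (mod 25): write x = 28 + 59·t and require 28 + 59·t ≡ 18 (mod 25), i.e. 59·t ≡ 18 − 28 ≡ 15 (mod 25). Since 59^(−1) ≡ 14 (mod 25) (59 ≡ 9 (mod 25)), t ≡ 14·15 ≡ 10 (mod 25). So x ≡ 28 + 59·10 = 618 (mod 1475).
Unique solution in [0, 1475): x = 618.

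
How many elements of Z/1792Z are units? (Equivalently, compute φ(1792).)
Z/1792Z has φ(1792) = 768 units

An element a ∈ Z/1792Z is a unit iff gcd(a, 1792) = 1, so the number of units is φ(1792). φ is multiplicative, with φ(p^e) = p^e − p^(e−1). Factorise 1792 = 2^8 · 7. Then
  φ(1792) = (2^8 − 2^7) · (7 − 1) = 128 · 6 = 768.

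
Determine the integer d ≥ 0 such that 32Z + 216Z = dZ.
In the PID Z, (a, b) is generated by gcd(a, b). Compute gcd(216, 32) with the extended Euclidean algorithm, tracking rows (r, s, t) with s·216 + t·32 = r:
  row A: (216, 1, 0)   [1·216 + 0·32 = 216]
  row B: (32, 0, 1)   [0·216 + 1·32 = 32]
  216 = 6·32 + 24   → row C = row A − 6·row B = (24, 1, −6)   [check: 1·216 − 6·32 = 24]
  32 = 1·24 + 8   → row D = row B − 1·row C = (8, −1, 7)   [check: −1·216 + 7·32 = 8]
  24 = 3·8 + 0   → remainder 0, stop. gcd = 8 (last nonzero row D).
So gcd(32, 216) = 8, with Bézout identity −1·216 + 7·32 = 8. Containment (⊇): the Bézout identity exhibits 8 as an element of (32, 216), giving (8) ⊆ (32, 216). Containment (⊆): since 8 | 32 and 8 | 216 (32 = 8·4, 216 = 8·27), every Z-linear combination of 32 and 216 is divisible by 8, so (32, 216) ⊆ (8). Therefore (32, 216) = (8), d = 8.

Final answer: (32, 216) = (8); d = 8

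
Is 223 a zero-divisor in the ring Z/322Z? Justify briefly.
gcd(223, 322) = 1, so 223 is a unit in Z/322Z (it has a multiplicative inverse). A unit cannot be a zero-divisor: if 223·b ≡ 0 then multiplying both sides by 223^(−1) gives b ≡ 0. So 223 is not a zero-divisor.

Final answer: NO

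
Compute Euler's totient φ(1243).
φ(1243) = 1120

φ is multiplicative, with φ(p^e) = p^e − p^(e−1). Factorise 1243 = 11 · 113. Then
  φ(1243) = (11 − 1) · (113 − 1) = 10 · 112 = 1120.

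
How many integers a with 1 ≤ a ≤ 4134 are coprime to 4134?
1248

The number of a ∈ {1, ..., 4134} with gcd(a, 4134) = 1 is by definition Euler's totient φ(4134). φ is multiplicative, with φ(p^e) = p^e − p^(e−1). Factorise 4134 = 2 · 3 · 13 · 53. Then
  φ(4134) = (2 − 1) · (3 − 1) · (13 − 1) · (53 − 1) = 1 · 2 · 12 · 52 = 1248.
So there are 1248 such integers.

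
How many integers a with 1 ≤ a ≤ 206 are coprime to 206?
The number of a ∈ {1, ..., 206} with gcd(a, 206) = 1 is by definition Euler's totient φ(206). φ is multiplicative, with φ(p^e) = p^e − p^(e−1). Factorise 206 = 2 · 103. Then
  φ(206) = (2 − 1) · (103 − 1) = 1 · 102 = 102.
So there are 102 such integers.

Final answer: 102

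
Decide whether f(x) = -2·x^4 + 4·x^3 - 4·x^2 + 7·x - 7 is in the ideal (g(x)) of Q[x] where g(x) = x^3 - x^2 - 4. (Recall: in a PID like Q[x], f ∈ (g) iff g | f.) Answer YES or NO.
NO

In Q[x] the ideal (g) consists of all multiples of g, so f ∈ (g) iff g | f, i.e. iff the remainder of f on division by g is 0. Divide f by g (g is monic, so eliminate the leading term of the running remainder at each step):
  leading term -2·x^4: subtract (-2·x)·g(x) = -2·x^4 + 2·x^3 + 8·x, leaving 2·x^3 - 4·x^2 - x - 7
  leading term 2·x^3: subtract (2)·g(x) = 2·x^3 - 2·x^2 - 8, leaving -2·x^2 - x + 1
The remainder r(x) = -2·x^2 - x + 1 ≠ 0 (and deg r < deg g), so g ∤ f, i.e. f ∉ (g).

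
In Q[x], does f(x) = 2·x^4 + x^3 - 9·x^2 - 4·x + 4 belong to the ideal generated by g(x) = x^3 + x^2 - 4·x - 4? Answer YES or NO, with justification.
YES

In Q[x] the ideal (g) consists of all multiples of g, so f ∈ (g) iff g | f, i.e. iff the remainder of f on division by g is 0. Divide f by g (g is monic, so eliminate the leading term of the running remainder at each step):
  leading term 2·x^4: subtract (2·x)·g(x) = 2·x^4 + 2·x^3 - 8·x^2 - 8·x, leaving -x^3 - x^2 + 4·x + 4
  leading term -x^3: subtract (-1)·g(x) = -x^3 - x^2 + 4·x + 4, leaving 0
The remainder is 0, so f(x) = g(x) · h(x) with h(x) = 2·x - 1. Hence g | f, i.e. f ∈ (g).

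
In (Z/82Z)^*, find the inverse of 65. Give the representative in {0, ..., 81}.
Apply the extended Euclidean algorithm to (82, 65), tracking rows (r, s, t) with s·82 + t·65 = r. Each division r_prev = q·r_cur + r_new produces the new row as (previous row) − q·(current row):
  row A: (82, 1, 0)   [1·82 + 0·65 = 82]
  row B: (65, 0, 1)   [0·82 + 1·65 = 65]
  82 = 1·65 + 17   → row C = row A − 1·row B = (17, 1, −1)   [check: 1·82 − 1·65 = 17]
  65 = 3·17 + 14   → row D = row B − 3·row C = (14, −3, 4)   [check: −3·82 + 4·65 = 14]
  17 = 1·14 + 3   → row E = row C − 1·row D = (3, 4, −5)   [check: 4·82 − 5·65 = 3]
  14 = 4·3 + 2   → row F = row D − 4·row E = (2, −19, 24)   [check: −19·82 + 24·65 = 2]
  3 = 1·2 + 1   → row G = row E − 1·row F = (1, 23, −29)   [check: 23·82 − 29·65 = 1]
  2 = 2·1 + 0   → remainder 0, stop. gcd = 1 (last nonzero row G).
The gcd is 1, so 65 is invertible mod 82. The last nonzero row gives 23·82 − 29·65 = 1, so t = −29. So 65^(−1) ≡ −29 ≡ 53 (mod 82). Verify: 65 · 53 = 3445 ≡ 1 (mod 82). ✓

Final answer: 65^(−1) ≡ 53 (mod 82)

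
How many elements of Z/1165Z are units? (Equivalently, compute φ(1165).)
Z/1165Z has φ(1165) = 928 units

An element a ∈ Z/1165Z is a unit iff gcd(a, 1165) = 1, so the number of units is φ(1165). φ is multiplicative, with φ(p^e) = p^e − p^(e−1). Factorise 1165 = 5 · 233. Then
  φ(1165) = (5 − 1) · (233 − 1) = 4 · 232 = 928.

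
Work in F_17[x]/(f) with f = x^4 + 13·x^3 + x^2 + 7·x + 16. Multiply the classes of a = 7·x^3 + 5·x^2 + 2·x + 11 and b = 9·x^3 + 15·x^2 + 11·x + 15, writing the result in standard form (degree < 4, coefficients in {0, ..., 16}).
a · b ≡ 16·x^3 + 12·x^2 + 6·x + 10 (mod f(x))

Multiply as integer polynomials: a · b = 63·x^6 + 150·x^5 + 170·x^4 + 289·x^3 + 262·x^2 + 151·x + 165. Reducing coefficients mod 17: a · b ≡ 12·x^6 + 14·x^5 + 7·x^2 + 15·x + 12. Now divide by f(x) = x^4 + 13·x^3 + x^2 + 7·x + 16 in F_17[x], eliminating the leading term at each step:
  leading term 12·x^6: subtract (12·x^2)·f(x) = 12·x^6 + 3·x^5 + 12·x^4 + 16·x^3 + 5·x^2, leaving 11·x^5 + 5·x^4 + x^3 + 2·x^2 + 15·x + 12 (coefficients mod 17)
  leading term 11·x^5: subtract (11·x)·f(x) = 11·x^5 + 7·x^4 + 11·x^3 + 9·x^2 + 6·x, leaving 15·x^4 + 7·x^3 + 10·x^2 + 9·x + 12 (coefficients mod 17)
  leading term 15·x^4: subtract (15)·f(x) = 15·x^4 + 8·x^3 + 15·x^2 + 3·x + 2, leaving 16·x^3 + 12·x^2 + 6·x + 10 (coefficients mod 17)
The degree is now < 4, so this is the remainder. Hence a · b ≡ 16·x^3 + 12·x^2 + 6·x + 10 in F_17[x]/(f).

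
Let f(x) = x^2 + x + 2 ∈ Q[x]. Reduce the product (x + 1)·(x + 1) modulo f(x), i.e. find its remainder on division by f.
First multiply in Q[x] without reducing: a · b = x^2 + 2·x + 1. Now divide by f(x) = x^2 + x + 2, eliminating the leading term at each step:
  leading term x^2: subtract (1)·f(x) = x^2 + x + 2, leaving x - 1
The degree is now < 2, so this is the remainder. Hence a · b ≡ x - 1 in Q[x]/(f).

Final answer: a · b ≡ x - 1 (mod f(x))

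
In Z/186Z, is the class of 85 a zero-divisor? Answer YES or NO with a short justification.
NO

gcd(85, 186) = 1, so 85 is a unit in Z/186Z (it has a multiplicative inverse). A unit cannot be a zero-divisor: if 85·b ≡ 0 then multiplying both sides by 85^(−1) gives b ≡ 0. So 85 is not a zero-divisor.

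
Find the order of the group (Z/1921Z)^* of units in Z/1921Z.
(Z/1921Z)^* consists of the classes a with gcd(a, 1921) = 1, so its order is φ(1921). φ is multiplicative, with φ(p^e) = p^e − p^(e−1). Factorise 1921 = 17 · 113. Then
  φ(1921) = (17 − 1) · (113 − 1) = 16 · 112 = 1792.
Thus |(Z/1921Z)^*| = 1792.

Final answer: |(Z/1921Z)^*| = 1792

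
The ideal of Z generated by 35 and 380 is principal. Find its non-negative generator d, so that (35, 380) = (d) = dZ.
(35, 380) = (5); d = 5

In the PID Z, (a, b) is generated by gcd(a, b). Compute gcd(380, 35) with the extended Euclidean algorithm, tracking rows (r, s, t) with s·380 + t·35 = r:
  row A: (380, 1, 0)   [1·380 + 0·35 = 380]
  row B: (35, 0, 1)   [0·380 + 1·35 = 35]
  380 = 10·35 + 30   → row C = row A − 10·row B = (30, 1, −10)   [check: 1·380 − 10·35 = 30]
  35 = 1·30 + 5   → row D = row B − 1·row C = (5, −1, 11)   [check: −1·380 + 11·35 = 5]
  30 = 6·5 + 0   → remainder 0, stop. gcd = 5 (last nonzero row D).
So gcd(35, 380) = 5, with Bézout identity −1·380 + 11·35 = 5. Containment (⊇): the Bézout identity exhibits 5 as an element of (35, 380), giving (5) ⊆ (35, 380). Containment (⊆): since 5 | 35 and 5 | 380 (35 = 5·7, 380 = 5·76), every Z-linear combination of 35 and 380 is divisible by 5, so (35, 380) ⊆ (5). Therefore (35, 380) = (5), d = 5.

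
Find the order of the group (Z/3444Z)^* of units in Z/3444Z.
(Z/3444Z)^* consists of the classes a with gcd(a, 3444) = 1, so its order is φ(3444). φ is multiplicative, with φ(p^e) = p^e − p^(e−1). Factorise 3444 = 2^2 · 3 · 7 · 41. Then
  φ(3444) = (2^2 − 2^1) · (3 − 1) · (7 − 1) · (41 − 1) = 2 · 2 · 6 · 40 = 960.
Thus |(Z/3444Z)^*| = 960.

Final answer: |(Z/3444Z)^*| = 960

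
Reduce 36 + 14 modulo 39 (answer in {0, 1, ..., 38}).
Both summands are already reduced mod 39. 36 + 14 = 50; 50 = 1·39 + 11, so (36 + 14) mod 39 = 11.

Final answer: 11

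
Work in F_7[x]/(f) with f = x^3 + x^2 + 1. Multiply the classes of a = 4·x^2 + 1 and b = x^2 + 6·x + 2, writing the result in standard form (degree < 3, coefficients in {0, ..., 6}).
a · b ≡ 3·x^2 + 2·x + 3 (mod f(x))

Multiply as integer polynomials: a · b = 4·x^4 + 24·x^3 + 9·x^2 + 6·x + 2. Reducing coefficients mod 7: a · b ≡ 4·x^4 + 3·x^3 + 2·x^2 + 6·x + 2. Now divide by f(x) = x^3 + x^2 + 1 in F_7[x], eliminating the leading term at each step:
  leading term 4·x^4: subtract (4·x)·f(x) = 4·x^4 + 4·x^3 + 4·x, leaving 6·x^3 + 2·x^2 + 2·x + 2 (coefficients mod 7)
  leading term 6·x^3: subtract (6)·f(x) = 6·x^3 + 6·x^2 + 6, leaving 3·x^2 + 2·x + 3 (coefficients mod 7)
The degree is now < 3, so this is the remainder. Hence a · b ≡ 3·x^2 + 2·x + 3 in F_7[x]/(f).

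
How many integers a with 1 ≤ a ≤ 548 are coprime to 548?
272

The number of a ∈ {1, ..., 548} with gcd(a, 548) = 1 is by definition Euler's totient φ(548). φ is multiplicative, with φ(p^e) = p^e − p^(e−1). Factorise 548 = 2^2 · 137. Then
  φ(548) = (2^2 − 2^1) · (137 − 1) = 2 · 136 = 272.
So there are 272 such integers.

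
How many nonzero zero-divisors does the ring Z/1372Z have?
In Z/1372Z each nonzero element is either a unit (gcd with 1372 is 1) or a zero-divisor (gcd > 1). The number of units is φ(1372): factorise 1372 = 2^2 · 7^3, so φ(1372) = (2^2 − 2^1) · (7^3 − 7^2) = 2 · 294 = 588. The nonzero elements number 1372 − 1 = 1371. Hence the nonzero zero-divisors number 1371 − 588 = 783.

Final answer: Z/1372Z has 783 nonzero zero-divisors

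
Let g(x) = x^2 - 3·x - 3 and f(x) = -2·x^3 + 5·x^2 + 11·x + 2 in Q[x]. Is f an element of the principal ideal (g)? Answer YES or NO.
In Q[x] the ideal (g) consists of all multiples of g, so f ∈ (g) iff g | f, i.e. iff the remainder of f on division by g is 0. Divide f by g (g is monic, so eliminate the leading term of the running remainder at each step):
  leading term -2·x^3: subtract (-2·x)·g(x) = -2·x^3 + 6·x^2 + 6·x, leaving -x^2 + 5·x + 2
  leading term -x^2: subtract (-1)·g(x) = -x^2 + 3·x + 3, leaving 2·x - 1
The remainder r(x) = 2·x - 1 ≠ 0 (and deg r < deg g), so g ∤ f, i.e. f ∉ (g).

Final answer: NO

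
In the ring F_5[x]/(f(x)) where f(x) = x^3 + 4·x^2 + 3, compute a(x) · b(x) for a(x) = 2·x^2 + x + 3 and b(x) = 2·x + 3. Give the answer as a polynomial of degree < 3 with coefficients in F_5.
Multiply as integer polynomials: a · b = 4·x^3 + 8·x^2 + 9·x + 9. Reducing coefficients mod 5: a · b ≡ 4·x^3 + 3·x^2 + 4·x + 4. Now divide by f(x) = x^3 + 4·x^2 + 3 in F_5[x], eliminating the leading term at each step:
  leading term 4·x^3: subtract (4)·f(x) = 4·x^3 + x^2 + 2, leaving 2·x^2 + 4·x + 2 (coefficients mod 5)
The degree is now < 3, so this is the remainder. Hence a · b ≡ 2·x^2 + 4·x + 2 in F_5[x]/(f).

Final answer: a · b ≡ 2·x^2 + 4·x + 2 (mod f(x))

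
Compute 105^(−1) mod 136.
Apply the extended Euclidean algorithm to (136, 105), tracking rows (r, s, t) with s·136 + t·105 = r. Each division r_prev = q·r_cur + r_new produces the new row as (previous row) − q·(current row):
  row A: (136, 1, 0)   [1·136 + 0·105 = 136]
  row B: (105, 0, 1)   [0·136 + 1·105 = 105]
  136 = 1·105 + 31   → row C = row A − 1·row B = (31, 1, −1)   [check: 1·136 − 1·105 = 31]
  105 = 3·31 + 12   → row D = row B − 3·row C = (12, −3, 4)   [check: −3·136 + 4·105 = 12]
  31 = 2·12 + 7   → row E = row C − 2·row D = (7, 7, −9)   [check: 7·136 − 9·105 = 7]
  12 = 1·7 + 5   → row F = row D − 1·row E = (5, −10, 13)   [check: −10·136 + 13·105 = 5]
  7 = 1·5 + 2   → row G = row E − 1·row F = (2, 17, −22)   [check: 17·136 − 22·105 = 2]
  5 = 2·2 + 1   → row H = row F − 2·row G = (1, −44, 57)   [check: −44·136 + 57·105 = 1]
  2 = 2·1 + 0   → remainder 0, stop. gcd = 1 (last nonzero row H).
The gcd is 1, so 105 is invertible mod 136. The last nonzero row gives −44·136 + 57·105 = 1, so t = 57. So 105^(−1) ≡ 57 (mod 136). Verify: 105 · 57 = 5985 ≡ 1 (mod 136). ✓

Final answer: 105^(−1) ≡ 57 (mod 136)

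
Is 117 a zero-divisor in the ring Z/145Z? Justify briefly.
NO

gcd(117, 145) = 1, so 117 is a unit in Z/145Z (it has a multiplicative inverse). A unit cannot be a zero-divisor: if 117·b ≡ 0 then multiplying both sides by 117^(−1) gives b ≡ 0. So 117 is not a zero-divisor.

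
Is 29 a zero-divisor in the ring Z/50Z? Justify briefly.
gcd(29, 50) = 1, so 29 is a unit in Z/50Z (it has a multiplicative inverse). A unit cannot be a zero-divisor: if 29·b ≡ 0 then multiplying both sides by 29^(−1) gives b ≡ 0. So 29 is not a zero-divisor.

Final answer: NO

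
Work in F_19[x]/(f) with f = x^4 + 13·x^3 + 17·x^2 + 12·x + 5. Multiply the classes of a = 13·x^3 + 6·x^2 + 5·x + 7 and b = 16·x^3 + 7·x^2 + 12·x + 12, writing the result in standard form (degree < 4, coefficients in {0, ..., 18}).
a · b ≡ 10·x^3 + 16·x^2 + 14·x (mod f(x))

Multiply as integer polynomials: a · b = 208·x^6 + 187·x^5 + 278·x^4 + 375·x^3 + 181·x^2 + 144·x + 84. Reducing coefficients mod 19: a · b ≡ 18·x^6 + 16·x^5 + 12·x^4 + 14·x^3 + 10·x^2 + 11·x + 8. Now divide by f(x) = x^4 + 13·x^3 + 17·x^2 + 12·x + 5 in F_19[x], eliminating the leading term at each step:
  leading term 18·x^6: subtract (18·x^2)·f(x) = 18·x^6 + 6·x^5 + 2·x^4 + 7·x^3 + 14·x^2, leaving 10·x^5 + 10·x^4 + 7·x^3 + 15·x^2 + 11·x + 8 (coefficients mod 19)
  leading term 10·x^5: subtract (10·x)·f(x) = 10·x^5 + 16·x^4 + 18·x^3 + 6·x^2 + 12·x, leaving 13·x^4 + 8·x^3 + 9·x^2 + 18·x + 8 (coefficients mod 19)
  leading term 13·x^4: subtract (13)·f(x) = 13·x^4 + 17·x^3 + 12·x^2 + 4·x + 8, leaving 10·x^3 + 16·x^2 + 14·x (coefficients mod 19)
The degree is now < 4, so this is the remainder. Hence a · b ≡ 10·x^3 + 16·x^2 + 14·x in F_19[x]/(f).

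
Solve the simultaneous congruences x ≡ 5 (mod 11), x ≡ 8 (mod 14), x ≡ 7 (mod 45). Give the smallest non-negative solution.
x ≡ 3382 (mod 6930); the representative in [0, 6930) is 3382

The moduli 11, 14, 45 are pairwise coprime, so by the CRT there is a unique solution mod 11·14·45 = 6930.
Solve by successive substitution. Start with x ≡ 5 (mod 11).
  Combine with x ≡ 8 (mod 14): write x = 5 + 11·t and require 5 + 11·t ≡ 8 (mod 14), i.e. 11·t ≡ 8 − 5 ≡ 3 (mod 14). Since 11^(−1) ≡ 9 (mod 14), t ≡ 9·3 ≡ 13 (mod 14). So x ≡ 5 + 11·13 = 148 (mod 154).
  Combine with x ≡ 7 (mod 45): write x = 148 + 154·t and require 148 + 154·t ≡ 7 (mod 45), i.e. 154·t ≡ 7 − 148 ≡ 39 (mod 45). Since 154^(−1) ≡ 19 (mod 45) (154 ≡ 19 (mod 45)), t ≡ 19·39 ≡ 21 (mod 45). So x ≡ 148 + 154·21 = 3382 (mod 6930).
Unique solution in [0, 6930): x = 3382.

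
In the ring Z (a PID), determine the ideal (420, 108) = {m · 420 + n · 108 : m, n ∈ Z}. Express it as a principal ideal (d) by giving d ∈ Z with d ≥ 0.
In the PID Z, (a, b) is generated by gcd(a, b). Compute gcd(420, 108) with the extended Euclidean algorithm, tracking rows (r, s, t) with s·420 + t·108 = r:
  row A: (420, 1, 0)   [1·420 + 0·108 = 420]
  row B: (108, 0, 1)   [0·420 + 1·108 = 108]
  420 = 3·108 + 96   → row C = row A − 3·row B = (96, 1, −3)   [check: 1·420 − 3·108 = 96]
  108 = 1·96 + 12   → row D = row B − 1·row C = (12, −1, 4)   [check: −1·420 + 4·108 = 12]
  96 = 8·12 + 0   → remainder 0, stop. gcd = 12 (last nonzero row D).
So gcd(420, 108) = 12, with Bézout identity −1·420 + 4·108 = 12. Containment (⊇): the Bézout identity exhibits 12 as an element of (420, 108), giving (12) ⊆ (420, 108). Containment (⊆): since 12 | 420 and 12 | 108 (420 = 12·35, 108 = 12·9), every Z-linear combination of 420 and 108 is divisible by 12, so (420, 108) ⊆ (12). Therefore (420, 108) = (12), d = 12.

Final answer: (420, 108) = (12); d = 12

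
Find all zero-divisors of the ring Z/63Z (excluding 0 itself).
nonzero zero-divisors of Z/63Z = {3, 6, 7, 9, 12, 14, 15, 18, 21, 24, 27, 28, 30, 33, 35, 36, 39, 42, 45, 48, 49, 51, 54, 56, 57, 60}

An element a ∈ Z/63Z (with a ≠ 0) is a zero-divisor iff gcd(a, 63) > 1 (because a is a unit precisely when gcd(a, n) = 1, and in Z/nZ every nonzero, non-unit element is a zero-divisor). Scan a = 1, ..., 62 and keep those with gcd(a, 63) > 1:
  gcd(3, 63) = 3, gcd(6, 63) = 3, gcd(7, 63) = 7, gcd(9, 63) = 9, gcd(12, 63) = 3, gcd(14, 63) = 7, gcd(15, 63) = 3, gcd(18, 63) = 9, gcd(21, 63) = 21, gcd(24, 63) = 3, gcd(27, 63) = 9, gcd(28, 63) = 7, gcd(30, 63) = 3, gcd(33, 63) = 3, gcd(35, 63) = 7, gcd(36, 63) = 9, gcd(39, 63) = 3, gcd(42, 63) = 21, gcd(45, 63) = 9, gcd(48, 63) = 3, gcd(49, 63) = 7, gcd(51, 63) = 3, gcd(54, 63) = 9, gcd(56, 63) = 7, gcd(57, 63) = 3, gcd(60, 63) = 3.
All other a ∈ {1, ..., 62} have gcd(a, 63) = 1 and are units. So the nonzero zero-divisors are exactly the 26 values of a appearing in this scan.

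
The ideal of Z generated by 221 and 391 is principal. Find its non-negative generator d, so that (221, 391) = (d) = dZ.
In the PID Z, (a, b) is generated by gcd(a, b). Compute gcd(391, 221) with the extended Euclidean algorithm, tracking rows (r, s, t) with s·391 + t·221 = r:
  row A: (391, 1, 0)   [1·391 + 0·221 = 391]
  row B: (221, 0, 1)   [0·391 + 1·221 = 221]
  391 = 1·221 + 170   → row C = row A − 1·row B = (170, 1, −1)   [check: 1·391 − 1·221 = 170]
  221 = 1·170 + 51   → row D = row B − 1·row C = (51, −1, 2)   [check: −1·391 + 2·221 = 51]
  170 = 3·51 + 17   → row E = row C − 3·row D = (17, 4, −7)   [check: 4·391 − 7·221 = 17]
  51 = 3·17 + 0   → remainder 0, stop. gcd = 17 (last nonzero row E).
So gcd(221, 391) = 17, with Bézout identity 4·391 − 7·221 = 17. Containment (⊇): the Bézout identity exhibits 17 as an element of (221, 391), giving (17) ⊆ (221, 391). Containment (⊆): since 17 | 221 and 17 | 391 (221 = 17·13, 391 = 17·23), every Z-linear combination of 221 and 391 is divisible by 17, so (221, 391) ⊆ (17). Therefore (221, 391) = (17), d = 17.

Final answer: (221, 391) = (17); d = 17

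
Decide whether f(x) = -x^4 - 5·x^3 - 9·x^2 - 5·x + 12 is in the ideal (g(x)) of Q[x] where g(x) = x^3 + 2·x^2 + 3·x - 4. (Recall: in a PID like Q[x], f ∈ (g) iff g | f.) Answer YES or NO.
In Q[x] the ideal (g) consists of all multiples of g, so f ∈ (g) iff g | f, i.e. iff the remainder of f on division by g is 0. Divide f by g (g is monic, so eliminate the leading term of the running remainder at each step):
  leading term -x^4: subtract (-x)·g(x) = -x^4 - 2·x^3 - 3·x^2 + 4·x, leaving -3·x^3 - 6·x^2 - 9·x + 12
  leading term -3·x^3: subtract (-3)·g(x) = -3·x^3 - 6·x^2 - 9·x + 12, leaving 0
The remainder is 0, so f(x) = g(x) · h(x) with h(x) = -x - 3. Hence g | f, i.e. f ∈ (g).

Final answer: YES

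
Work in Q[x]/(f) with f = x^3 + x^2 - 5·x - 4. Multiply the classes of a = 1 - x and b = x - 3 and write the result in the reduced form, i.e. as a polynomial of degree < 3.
a · b ≡ -x^2 + 4·x - 3 (mod f(x))

First multiply in Q[x] without reducing: a · b = -x^2 + 4·x - 3. This already has degree < 3, so no reduction is needed. Hence a · b ≡ -x^2 + 4·x - 3 in Q[x]/(f).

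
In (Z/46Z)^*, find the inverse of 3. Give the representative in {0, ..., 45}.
Apply the extended Euclidean algorithm to (46, 3), tracking rows (r, s, t) with s·46 + t·3 = r. Each division r_prev = q·r_cur + r_new produces the new row as (previous row) − q·(current row):
  row A: (46, 1, 0)   [1·46 + 0·3 = 46]
  row B: (3, 0, 1)   [0·46 + 1·3 = 3]
  46 = 15·3 + 1   → row C = row A − 15·row B = (1, 1, −15)   [check: 1·46 − 15·3 = 1]
  3 = 3·1 + 0   → remainder 0, stop. gcd = 1 (last nonzero row C).
The gcd is 1, so 3 is invertible mod 46. The last nonzero row gives 1·46 − 15·3 = 1, so t = −15. So 3^(−1) ≡ −15 ≡ 31 (mod 46). Verify: 3 · 31 = 93 ≡ 1 (mod 46). ✓

Final answer: 3^(−1) ≡ 31 (mod 46)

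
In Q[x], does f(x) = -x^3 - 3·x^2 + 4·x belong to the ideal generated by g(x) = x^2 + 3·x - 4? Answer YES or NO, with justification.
In Q[x] the ideal (g) consists of all multiples of g, so f ∈ (g) iff g | f, i.e. iff the remainder of f on division by g is 0. Divide f by g (g is monic, so eliminate the leading term of the running remainder at each step):
  leading term -x^3: subtract (-x)·g(x) = -x^3 - 3·x^2 + 4·x, leaving 0
The remainder is 0, so f(x) = g(x) · h(x) with h(x) = -x. Hence g | f, i.e. f ∈ (g).

Final answer: YES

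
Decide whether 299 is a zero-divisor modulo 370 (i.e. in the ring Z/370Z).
NO

gcd(299, 370) = 1, so 299 is a unit in Z/370Z (it has a multiplicative inverse). A unit cannot be a zero-divisor: if 299·b ≡ 0 then multiplying both sides by 299^(−1) gives b ≡ 0. So 299 is not a zero-divisor.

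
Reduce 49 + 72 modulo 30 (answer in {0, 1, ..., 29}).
1

Reduce the summands first: 49 ≡ 19, 72 ≡ 12 (mod 30), so 49 + 72 ≡ 19 + 12 (mod 30). 19 + 12 = 31; 31 = 1·30 + 1, so (49 + 72) mod 30 = 1.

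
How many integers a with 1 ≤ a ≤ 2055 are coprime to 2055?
1088

The number of a ∈ {1, ..., 2055} with gcd(a, 2055) = 1 is by definition Euler's totient φ(2055). φ is multiplicative, with φ(p^e) = p^e − p^(e−1). Factorise 2055 = 3 · 5 · 137. Then
  φ(2055) = (3 − 1) · (5 − 1) · (137 − 1) = 2 · 4 · 136 = 1088.
So there are 1088 such integers.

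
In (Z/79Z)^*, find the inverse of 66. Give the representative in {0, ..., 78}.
Apply the extended Euclidean algorithm to (79, 66), tracking rows (r, s, t) with s·79 + t·66 = r. Each division r_prev = q·r_cur + r_new produces the new row as (previous row) − q·(current row):
  row A: (79, 1, 0)   [1·79 + 0·66 = 79]
  row B: (66, 0, 1)   [0·79 + 1·66 = 66]
  79 = 1·66 + 13   → row C = row A − 1·row B = (13, 1, −1)   [check: 1·79 − 1·66 = 13]
  66 = 5·13 + 1   → row D = row B − 5·row C = (1, −5, 6)   [check: −5·79 + 6·66 = 1]
  13 = 13·1 + 0   → remainder 0, stop. gcd = 1 (last nonzero row D).
The gcd is 1, so 66 is invertible mod 79. The last nonzero row gives −5·79 + 6·66 = 1, so t = 6. So 66^(−1) ≡ 6 (mod 79). Verify: 66 · 6 = 396 ≡ 1 (mod 79). ✓

Final answer: 66^(−1) ≡ 6 (mod 79)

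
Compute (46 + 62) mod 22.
20

Reduce the summands first: 46 ≡ 2, 62 ≡ 18 (mod 22), so 46 + 62 ≡ 2 + 18 (mod 22). 2 + 18 = 20; 20 = 0·22 + 20, so (46 + 62) mod 22 = 20.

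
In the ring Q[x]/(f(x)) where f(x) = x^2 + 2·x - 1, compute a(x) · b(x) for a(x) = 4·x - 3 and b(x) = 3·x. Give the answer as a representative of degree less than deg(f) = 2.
a · b ≡ 12 - 33·x (mod f(x))

First multiply in Q[x] without reducing: a · b = 12·x^2 - 9·x. Now divide by f(x) = x^2 + 2·x - 1, eliminating the leading term at each step:
  leading term 12·x^2: subtract (12)·f(x) = 12·x^2 + 24·x - 12, leaving 12 - 33·x
The degree is now < 2, so this is the remainder. Hence a · b ≡ 12 - 33·x in Q[x]/(f).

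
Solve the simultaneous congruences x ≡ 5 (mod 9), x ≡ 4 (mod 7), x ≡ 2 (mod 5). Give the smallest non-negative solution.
The moduli 9, 7, 5 are pairwise coprime, so by the CRT there is a unique solution mod 9·7·5 = 315.
Solve by successive substitution. Start with x ≡ 5 (mod 9).
  Combine with x ≡ 4 (mod 7): write x = 5 + 9·t and require 5 + 9·t ≡ 4 (mod 7), i.e. 9·t ≡ 4 − 5 ≡ 6 (mod 7). Since 9^(−1) ≡ 4 (mod 7) (9 ≡ 2 (mod 7)), t ≡ 4·6 ≡ 3 (mod 7). So x ≡ 5 + 9·3 = 32 (mod 63).
  Combine with x ≡ 2 (mod 5): write x = 32 + 63·t and require 32 + 63·t ≡ 2 (mod 5), i.e. 63·t ≡ 2 − 32 ≡ 0 (mod 5). Since 63^(−1) ≡ 2 (mod 5) (63 ≡ 3 (mod 5)), t ≡ 2·0 ≡ 0 (mod 5). So x ≡ 32 + 63·0 = 32 (mod 315).
Unique solution in [0, 315): x = 32.

Final answer: x ≡ 32 (mod 315); the representative in [0, 315) is 32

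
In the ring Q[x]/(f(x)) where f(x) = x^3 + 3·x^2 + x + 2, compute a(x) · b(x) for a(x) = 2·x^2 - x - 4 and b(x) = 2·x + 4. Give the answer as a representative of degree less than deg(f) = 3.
a · b ≡ -6·x^2 - 16·x - 24 (mod f(x))

First multiply in Q[x] without reducing: a · b = 4·x^3 + 6·x^2 - 12·x - 16. Now divide by f(x) = x^3 + 3·x^2 + x + 2, eliminating the leading term at each step:
  leading term 4·x^3: subtract (4)·f(x) = 4·x^3 + 12·x^2 + 4·x + 8, leaving -6·x^2 - 16·x - 24
The degree is now < 3, so this is the remainder. Hence a · b ≡ -6·x^2 - 16·x - 24 in Q[x]/(f).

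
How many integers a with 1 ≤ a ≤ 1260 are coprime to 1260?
288

The number of a ∈ {1, ..., 1260} with gcd(a, 1260) = 1 is by definition Euler's totient φ(1260). φ is multiplicative, with φ(p^e) = p^e − p^(e−1). Factorise 1260 = 2^2 · 3^2 · 5 · 7. Then
  φ(1260) = (2^2 − 2^1) · (3^2 − 3^1) · (5 − 1) · (7 − 1) = 2 · 6 · 4 · 6 = 288.
So there are 288 such integers.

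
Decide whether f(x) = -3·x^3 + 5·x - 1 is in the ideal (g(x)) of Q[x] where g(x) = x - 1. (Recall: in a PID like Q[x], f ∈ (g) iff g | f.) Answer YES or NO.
In Q[x] the ideal (g) consists of all multiples of g, so f ∈ (g) iff g | f, i.e. iff the remainder of f on division by g is 0. Divide f by g (g is monic, so eliminate the leading term of the running remainder at each step):
  leading term -3·x^3: subtract (-3·x^2)·g(x) = -3·x^3 + 3·x^2, leaving -3·x^2 + 5·x - 1
  leading term -3·x^2: subtract (-3·x)·g(x) = -3·x^2 + 3·x, leaving 2·x - 1
  leading term 2·x: subtract (2)·g(x) = 2·x - 2, leaving 1
The remainder r(x) = 1 ≠ 0 (and deg r < deg g), so g ∤ f, i.e. f ∉ (g).

Final answer: NO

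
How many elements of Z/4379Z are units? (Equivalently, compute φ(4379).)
Z/4379Z has φ(4379) = 4200 units

An element a ∈ Z/4379Z is a unit iff gcd(a, 4379) = 1, so the number of units is φ(4379). φ is multiplicative, with φ(p^e) = p^e − p^(e−1). Factorise 4379 = 29 · 151. Then
  φ(4379) = (29 − 1) · (151 − 1) = 28 · 150 = 4200.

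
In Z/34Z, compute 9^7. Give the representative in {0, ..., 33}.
19

Use repeated squaring. Binary(7) = 111. Walk through the bits of the exponent 7 left-to-right: at each bit after the leading one, square the running value, then multiply by 9 if the bit is 1 (always reducing mod 34):
  bit 1 = 1 (leading): start with 9.
  bit 2 = 1: square 9^2 = 81 ≡ 13; bit is 1, so multiply 13·9 = 117 ≡ 15 (mod 34).
  bit 3 = 1: square 15^2 = 225 ≡ 21; bit is 1, so multiply 21·9 = 189 ≡ 19 (mod 34).
Final value: 9^7 ≡ 19 (mod 34).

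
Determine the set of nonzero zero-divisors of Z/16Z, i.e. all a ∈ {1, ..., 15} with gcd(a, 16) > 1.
nonzero zero-divisors of Z/16Z = {2, 4, 6, 8, 10, 12, 14}

An element a ∈ Z/16Z (with a ≠ 0) is a zero-divisor iff gcd(a, 16) > 1 (because a is a unit precisely when gcd(a, n) = 1, and in Z/nZ every nonzero, non-unit element is a zero-divisor). Scan a = 1, ..., 15 and keep those with gcd(a, 16) > 1:
  gcd(2, 16) = 2, gcd(4, 16) = 4, gcd(6, 16) = 2, gcd(8, 16) = 8, gcd(10, 16) = 2, gcd(12, 16) = 4, gcd(14, 16) = 2.
All other a ∈ {1, ..., 15} have gcd(a, 16) = 1 and are units. So the nonzero zero-divisors are exactly the 7 values of a appearing in this scan.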